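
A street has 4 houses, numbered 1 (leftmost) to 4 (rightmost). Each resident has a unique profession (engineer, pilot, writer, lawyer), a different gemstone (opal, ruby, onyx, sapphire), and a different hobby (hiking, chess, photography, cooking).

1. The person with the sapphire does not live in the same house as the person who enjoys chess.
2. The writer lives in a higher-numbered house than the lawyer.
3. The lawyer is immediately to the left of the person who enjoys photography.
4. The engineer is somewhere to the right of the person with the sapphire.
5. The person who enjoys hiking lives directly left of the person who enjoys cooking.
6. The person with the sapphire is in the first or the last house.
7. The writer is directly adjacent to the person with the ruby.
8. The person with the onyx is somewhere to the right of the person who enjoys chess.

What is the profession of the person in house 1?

The person with the sapphire is in house 1 (clue 6).
So house 1 gets hiking for hobby.
From clue 5, the person who enjoys cooking must be in house 2.
That leaves photography as the hobby for house 4.
The lawyer is in house 3 (clue 3).
The person with the onyx is in house 4 (clue 8).
House 1 profession: only pilot fits.
House 3's hobby must be chess (nothing else left).
From clue 2, the writer must be in house 4.
By clue 7, the person with the ruby is in house 3.
That leaves engineer as the profession for house 2.
House 2 gemstone: only opal fits.
So: house 1 = pilot/sapphire/hiking, house 2 = engineer/opal/cooking, house 3 = lawyer/ruby/chess, house 4 = writer/onyx/photography.

pilot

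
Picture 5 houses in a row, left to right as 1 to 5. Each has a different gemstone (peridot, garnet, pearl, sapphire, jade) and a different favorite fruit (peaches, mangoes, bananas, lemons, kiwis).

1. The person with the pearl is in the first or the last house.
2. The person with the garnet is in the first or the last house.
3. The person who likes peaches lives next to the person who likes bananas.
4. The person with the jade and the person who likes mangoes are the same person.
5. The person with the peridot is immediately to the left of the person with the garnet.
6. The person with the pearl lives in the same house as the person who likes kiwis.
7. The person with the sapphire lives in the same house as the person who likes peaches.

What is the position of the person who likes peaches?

By clue 5, the person with the peridot is in house 4.
By clue 5, the person with the garnet is in house 5.
That leaves pearl as the gemstone for house 1.
The person who likes kiwis is in house 1 (clue 6).
The only favorite fruit still possible for house 5 is lemons.
So house 4 gets bananas for favorite fruit.
Clue 3: the person who likes peaches is in house 3.
Clue 7 places the person with the sapphire in house 3.
That leaves jade as the gemstone for house 2.
So house 2 gets mangoes for favorite fruit.
So: house 1 = pearl/kiwis, house 2 = jade/mangoes, house 3 = sapphire/peaches, house 4 = peridot/bananas, house 5 = garnet/lemons.

3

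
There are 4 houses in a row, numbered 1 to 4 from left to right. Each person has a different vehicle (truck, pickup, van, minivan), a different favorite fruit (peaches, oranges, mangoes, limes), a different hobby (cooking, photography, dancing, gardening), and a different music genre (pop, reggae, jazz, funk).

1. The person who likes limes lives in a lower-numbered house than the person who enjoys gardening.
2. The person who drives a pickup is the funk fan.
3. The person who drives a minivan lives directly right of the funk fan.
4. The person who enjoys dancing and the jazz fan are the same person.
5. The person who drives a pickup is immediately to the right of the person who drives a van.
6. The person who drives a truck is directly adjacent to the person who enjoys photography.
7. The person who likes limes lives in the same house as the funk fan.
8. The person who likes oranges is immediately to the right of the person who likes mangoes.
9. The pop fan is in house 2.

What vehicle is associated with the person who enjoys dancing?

From clue 9, the pop fan must be in house 2.
From clue 2, the person who drives a pickup must be in house 3.
Clue 2: the funk fan is in house 3.
The person who drives a minivan is in house 4 (clue 3).
By clue 5, the person who drives a van is in house 2.
From clue 7, the person who likes limes must be in house 3.
The only vehicle still possible for house 1 is truck.
Clue 1 places the person who enjoys gardening in house 4.
By clue 6, the person who enjoys photography is in house 2.
From clue 8, the person who likes oranges must be in house 2.
The person who likes mangoes is in house 1 (clue 8).
The only favorite fruit still possible for house 4 is peaches.
House 3's hobby must be cooking (nothing else left).
Clue 4: the jazz fan is in house 1.
House 1 hobby: only dancing fits.
So house 4 gets reggae for music genre.
So: house 1 = truck/mangoes/dancing/jazz, house 2 = van/oranges/photography/pop, house 3 = pickup/limes/cooking/funk, house 4 = minivan/peaches/gardening/reggae.

truck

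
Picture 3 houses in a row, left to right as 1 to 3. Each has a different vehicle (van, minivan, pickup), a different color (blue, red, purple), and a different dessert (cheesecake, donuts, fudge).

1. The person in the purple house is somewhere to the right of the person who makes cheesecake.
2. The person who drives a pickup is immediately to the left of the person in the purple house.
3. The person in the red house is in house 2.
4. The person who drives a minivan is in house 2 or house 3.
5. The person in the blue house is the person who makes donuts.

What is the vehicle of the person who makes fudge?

minivan

From clue 3, the person in the red house must be in house 2.
The only color still possible for house 1 is blue.
House 3's color must be purple (nothing else left).
The person who drives a pickup is in house 2 (clue 2).
By clue 5, the person who makes donuts is in house 1.
House 1's vehicle must be van (nothing else left).
So house 3 gets minivan for vehicle.
House 3's dessert must be fudge (nothing else left).
So house 2 gets cheesecake for dessert.
So: house 1 = van/blue/donuts, house 2 = pickup/red/cheesecake, house 3 = minivan/purple/fudge.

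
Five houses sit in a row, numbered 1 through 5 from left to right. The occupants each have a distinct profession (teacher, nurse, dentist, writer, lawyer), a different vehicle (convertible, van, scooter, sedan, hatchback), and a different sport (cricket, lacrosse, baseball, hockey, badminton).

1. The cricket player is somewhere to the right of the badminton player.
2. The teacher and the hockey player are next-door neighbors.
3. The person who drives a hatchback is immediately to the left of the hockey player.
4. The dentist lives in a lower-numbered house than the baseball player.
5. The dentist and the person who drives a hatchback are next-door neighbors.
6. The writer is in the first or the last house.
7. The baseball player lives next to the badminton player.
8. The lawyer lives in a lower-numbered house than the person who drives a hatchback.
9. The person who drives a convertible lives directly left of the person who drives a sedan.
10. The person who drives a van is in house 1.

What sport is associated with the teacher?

baseball

From clue 10, the person who drives a van must be in house 1.
The writer is narrowed to house 1 or 5; consider each.
Placing it in house 1 leads to a contradiction, so it's in house 5.
The lawyer is narrowed to house 1 or 2 or 3; consider each.
Placing it in house 2 and house 3 leads to a contradiction, so it's in house 1.
So house 1 gets lacrosse for sport.
House 2 sport: only badminton fits.
Clue 7: the baseball player is in house 3.
By clue 4, the dentist is in house 2.
Clue 5: the person who drives a hatchback is in house 3.
The hockey player is in house 4 (clue 3).
By clue 9, the person who drives a convertible is in house 4.
From clue 9, the person who drives a sedan must be in house 5.
The only vehicle still possible for house 2 is scooter.
That leaves cricket as the sport for house 5.
By clue 2, the teacher is in house 3.
The only profession still possible for house 4 is nurse.
So: house 1 = lawyer/van/lacrosse, house 2 = dentist/scooter/badminton, house 3 = teacher/hatchback/baseball, house 4 = nurse/convertible/hockey, house 5 = writer/sedan/cricket.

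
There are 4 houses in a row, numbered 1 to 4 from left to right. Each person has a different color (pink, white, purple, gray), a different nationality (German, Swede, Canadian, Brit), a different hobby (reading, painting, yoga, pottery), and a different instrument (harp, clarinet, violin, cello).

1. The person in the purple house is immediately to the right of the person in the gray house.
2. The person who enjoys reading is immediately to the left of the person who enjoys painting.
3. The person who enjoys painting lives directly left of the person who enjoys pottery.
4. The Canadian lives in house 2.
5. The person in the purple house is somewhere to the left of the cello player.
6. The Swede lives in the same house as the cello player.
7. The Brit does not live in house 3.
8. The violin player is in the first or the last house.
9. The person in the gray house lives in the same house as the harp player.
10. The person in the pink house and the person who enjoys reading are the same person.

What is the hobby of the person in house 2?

painting

From clue 4, the Canadian must be in house 2.
So house 4 gets white for color.
House 3's color must be purple (nothing else left).
The person in the gray house is in house 2 (clue 1).
Clue 5 places the cello player in house 4.
Clue 6 places the Swede in house 4.
The harp player is in house 2 (clue 9).
The only color still possible for house 1 is pink.
The only nationality still possible for house 1 is Brit.
So house 3 gets German for nationality.
That leaves clarinet as the instrument for house 3.
From clue 10, the person who enjoys reading must be in house 1.
House 1 instrument: only violin fits.
Clue 2 places the person who enjoys painting in house 2.
Clue 3 places the person who enjoys pottery in house 3.
That leaves yoga as the hobby for house 4.
So: house 1 = pink/Brit/reading/violin, house 2 = gray/Canadian/painting/harp, house 3 = purple/German/pottery/clarinet, house 4 = white/Swede/yoga/cello.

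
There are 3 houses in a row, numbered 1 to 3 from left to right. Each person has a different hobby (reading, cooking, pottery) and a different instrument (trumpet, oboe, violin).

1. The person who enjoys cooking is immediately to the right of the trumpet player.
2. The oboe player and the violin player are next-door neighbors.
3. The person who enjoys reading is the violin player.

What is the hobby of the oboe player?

The person who enjoys cooking is narrowed to house 2 or 3; consider each.
Placing it in house 3 leads to a contradiction, so it's in house 2.
From clue 1, the trumpet player must be in house 1.
The person who enjoys reading is in house 3 (clue 3).
The violin player is in house 3 (clue 3).
That leaves pottery as the hobby for house 1.
House 2 instrument: only oboe fits.
So: house 1 = pottery/trumpet, house 2 = cooking/oboe, house 3 = reading/violin.

cooking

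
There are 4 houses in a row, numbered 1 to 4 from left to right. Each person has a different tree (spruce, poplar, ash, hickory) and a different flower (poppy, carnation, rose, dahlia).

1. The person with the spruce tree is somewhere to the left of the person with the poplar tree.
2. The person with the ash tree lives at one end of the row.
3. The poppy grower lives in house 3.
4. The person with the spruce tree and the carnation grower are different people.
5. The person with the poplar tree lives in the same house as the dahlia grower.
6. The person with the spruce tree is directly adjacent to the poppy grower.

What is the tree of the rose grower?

spruce

Clue 3: the poppy grower is in house 3.
By clue 6, the person with the spruce tree is in house 2.
Clue 5: the person with the poplar tree is in house 4.
From clue 5, the dahlia grower must be in house 4.
House 1's tree must be ash (nothing else left).
So house 3 gets hickory for tree.
So house 2 gets rose for flower.
House 1 flower: only carnation fits.
So: house 1 = ash/carnation, house 2 = spruce/rose, house 3 = hickory/poppy, house 4 = poplar/dahlia.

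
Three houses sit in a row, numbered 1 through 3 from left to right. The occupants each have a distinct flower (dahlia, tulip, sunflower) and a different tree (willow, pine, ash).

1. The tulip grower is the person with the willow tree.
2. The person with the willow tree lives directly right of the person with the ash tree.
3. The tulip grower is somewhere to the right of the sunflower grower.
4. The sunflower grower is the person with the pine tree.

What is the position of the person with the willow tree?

3

The only tree still possible for house 3 is willow.
By clue 1, the tulip grower is in house 3.
By clue 2, the person with the ash tree is in house 2.
That leaves pine as the tree for house 1.
By clue 4, the sunflower grower is in house 1.
That leaves dahlia as the flower for house 2.
So: house 1 = sunflower/pine, house 2 = dahlia/ash, house 3 = tulip/willow.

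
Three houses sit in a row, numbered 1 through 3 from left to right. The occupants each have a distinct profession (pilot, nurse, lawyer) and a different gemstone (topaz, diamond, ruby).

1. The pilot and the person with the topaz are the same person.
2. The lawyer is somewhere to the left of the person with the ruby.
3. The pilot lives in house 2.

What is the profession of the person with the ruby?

The pilot is in house 2 (clue 3).
The only profession still possible for house 1 is lawyer.
The only profession still possible for house 3 is nurse.
Clue 1: the person with the topaz is in house 2.
House 1 gemstone: only diamond fits.
The only gemstone still possible for house 3 is ruby.
So: house 1 = lawyer/diamond, house 2 = pilot/topaz, house 3 = nurse/ruby.

nurse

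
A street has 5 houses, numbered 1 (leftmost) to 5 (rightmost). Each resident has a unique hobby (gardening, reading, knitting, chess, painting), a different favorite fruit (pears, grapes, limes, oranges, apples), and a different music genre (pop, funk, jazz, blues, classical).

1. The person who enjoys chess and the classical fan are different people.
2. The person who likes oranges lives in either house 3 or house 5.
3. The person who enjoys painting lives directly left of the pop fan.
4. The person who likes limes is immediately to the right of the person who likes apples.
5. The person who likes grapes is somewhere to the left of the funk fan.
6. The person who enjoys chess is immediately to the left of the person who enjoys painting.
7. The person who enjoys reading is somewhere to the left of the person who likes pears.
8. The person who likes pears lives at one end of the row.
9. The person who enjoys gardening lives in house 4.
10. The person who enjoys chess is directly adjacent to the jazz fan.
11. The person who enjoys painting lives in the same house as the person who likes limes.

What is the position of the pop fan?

By clue 8, the person who likes pears is in house 5.
Clue 9 places the person who enjoys gardening in house 4.
House 5 hobby: only knitting fits.
So house 3 gets oranges for favorite fruit.
Clue 4 places the person who likes limes in house 2.
The person who likes apples is in house 1 (clue 4).
Clue 11 places the person who enjoys painting in house 2.
House 3's hobby must be reading (nothing else left).
The only favorite fruit still possible for house 4 is grapes.
The pop fan is in house 3 (clue 3).
From clue 5, the funk fan must be in house 5.
The jazz fan is in house 2 (clue 10).
House 1 hobby: only chess fits.
That leaves blues as the music genre for house 1.
House 4's music genre must be classical (nothing else left).
So: house 1 = chess/apples/blues, house 2 = painting/limes/jazz, house 3 = reading/oranges/pop, house 4 = gardening/grapes/classical, house 5 = knitting/pears/funk.

3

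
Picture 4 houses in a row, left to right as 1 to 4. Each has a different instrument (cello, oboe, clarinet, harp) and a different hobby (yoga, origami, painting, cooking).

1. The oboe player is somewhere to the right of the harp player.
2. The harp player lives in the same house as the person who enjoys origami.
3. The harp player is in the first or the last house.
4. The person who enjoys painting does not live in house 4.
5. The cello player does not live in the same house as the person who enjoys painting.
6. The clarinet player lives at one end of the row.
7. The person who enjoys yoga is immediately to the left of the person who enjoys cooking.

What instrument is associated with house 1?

harp

The harp player is in house 1 (clue 3).
House 4's hobby must be cooking (nothing else left).
Clue 2 places the person who enjoys origami in house 1.
Clue 7: the person who enjoys yoga is in house 3.
House 4's instrument must be clarinet (nothing else left).
The only hobby still possible for house 2 is painting.
Clue 5 places the cello player in house 3.
House 2 instrument: only oboe fits.
So: house 1 = harp/origami, house 2 = oboe/painting, house 3 = cello/yoga, house 4 = clarinet/cooking.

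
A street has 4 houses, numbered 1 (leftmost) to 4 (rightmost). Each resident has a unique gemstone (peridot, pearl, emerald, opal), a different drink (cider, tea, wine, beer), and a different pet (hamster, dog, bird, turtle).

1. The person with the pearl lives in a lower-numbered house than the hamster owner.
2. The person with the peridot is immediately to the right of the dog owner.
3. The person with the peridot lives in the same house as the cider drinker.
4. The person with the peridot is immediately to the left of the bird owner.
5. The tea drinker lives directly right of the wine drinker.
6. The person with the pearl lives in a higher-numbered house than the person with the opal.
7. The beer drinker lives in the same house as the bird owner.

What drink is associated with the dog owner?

That leaves emerald as the gemstone for house 4.
House 1's drink must be wine (nothing else left).
Clue 5: the tea drinker is in house 2.
The only gemstone still possible for house 1 is opal.
The only drink still possible for house 4 is beer.
From clue 3, the person with the peridot must be in house 3.
From clue 4, the bird owner must be in house 4.
So house 2 gets pearl for gemstone.
House 3's drink must be cider (nothing else left).
Clue 2: the dog owner is in house 2.
So house 1 gets turtle for pet.
The only pet still possible for house 3 is hamster.
So: house 1 = opal/wine/turtle, house 2 = pearl/tea/dog, house 3 = peridot/cider/hamster, house 4 = emerald/beer/bird.

tea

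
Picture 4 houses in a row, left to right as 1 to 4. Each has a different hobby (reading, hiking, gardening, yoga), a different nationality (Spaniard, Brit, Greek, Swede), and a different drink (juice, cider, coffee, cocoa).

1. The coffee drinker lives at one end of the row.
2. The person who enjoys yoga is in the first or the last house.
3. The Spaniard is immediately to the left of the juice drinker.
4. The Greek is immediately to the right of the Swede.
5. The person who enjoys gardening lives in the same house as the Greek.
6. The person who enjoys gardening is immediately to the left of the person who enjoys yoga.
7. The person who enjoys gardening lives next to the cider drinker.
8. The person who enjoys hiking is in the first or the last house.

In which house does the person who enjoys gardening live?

3

By clue 6, the person who enjoys gardening is in house 3.
By clue 6, the person who enjoys yoga is in house 4.
House 2's hobby must be reading (nothing else left).
From clue 5, the Greek must be in house 3.
That leaves hiking as the hobby for house 1.
That leaves Brit as the nationality for house 4.
Clue 4: the Swede is in house 2.
House 1's nationality must be Spaniard (nothing else left).
Clue 3 places the juice drinker in house 2.
House 1's drink must be coffee (nothing else left).
House 3's drink must be cocoa (nothing else left).
So house 4 gets cider for drink.
So: house 1 = hiking/Spaniard/coffee, house 2 = reading/Swede/juice, house 3 = gardening/Greek/cocoa, house 4 = yoga/Brit/cider.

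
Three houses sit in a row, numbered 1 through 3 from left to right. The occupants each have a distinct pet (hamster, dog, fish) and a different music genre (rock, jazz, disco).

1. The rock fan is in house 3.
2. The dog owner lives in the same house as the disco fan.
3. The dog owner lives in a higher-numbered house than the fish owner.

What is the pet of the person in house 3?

Clue 1: the rock fan is in house 3.
From clue 2, the dog owner must be in house 2.
By clue 2, the disco fan is in house 2.
Clue 3 places the fish owner in house 1.
That leaves hamster as the pet for house 3.
House 1's music genre must be jazz (nothing else left).
So: house 1 = fish/jazz, house 2 = dog/disco, house 3 = hamster/rock.

hamster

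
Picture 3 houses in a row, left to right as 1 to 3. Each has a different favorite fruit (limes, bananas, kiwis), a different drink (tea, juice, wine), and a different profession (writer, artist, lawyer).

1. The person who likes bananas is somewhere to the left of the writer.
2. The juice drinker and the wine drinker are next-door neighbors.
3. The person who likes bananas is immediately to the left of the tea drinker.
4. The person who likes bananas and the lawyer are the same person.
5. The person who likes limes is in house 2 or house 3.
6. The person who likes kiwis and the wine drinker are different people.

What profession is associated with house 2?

The person who likes bananas is narrowed to house 1 or 2; consider each.
Placing it in house 1 leads to a contradiction, so it's in house 2.
The writer is in house 3 (clue 1).
From clue 3, the tea drinker must be in house 3.
From clue 4, the lawyer must be in house 2.
House 1's favorite fruit must be kiwis (nothing else left).
House 3 favorite fruit: only limes fits.
House 1 profession: only artist fits.
By clue 6, the wine drinker is in house 2.
So house 1 gets juice for drink.
So: house 1 = kiwis/juice/artist, house 2 = bananas/wine/lawyer, house 3 = limes/tea/writer.

lawyer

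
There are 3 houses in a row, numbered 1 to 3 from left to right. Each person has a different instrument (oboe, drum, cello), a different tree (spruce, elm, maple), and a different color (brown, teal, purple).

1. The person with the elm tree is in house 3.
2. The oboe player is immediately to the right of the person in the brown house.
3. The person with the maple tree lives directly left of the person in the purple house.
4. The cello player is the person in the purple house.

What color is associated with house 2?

Clue 1 places the person with the elm tree in house 3.
So house 1 gets drum for instrument.
The cello player is narrowed to house 2 or 3; consider each.
Placing it in house 2 leads to a contradiction, so it's in house 3.
Clue 4 places the person in the purple house in house 3.
The only instrument still possible for house 2 is oboe.
The person in the brown house is in house 1 (clue 2).
Clue 3: the person with the maple tree is in house 2.
House 1's tree must be spruce (nothing else left).
House 2's color must be teal (nothing else left).
So: house 1 = drum/spruce/brown, house 2 = oboe/maple/teal, house 3 = cello/elm/purple.

teal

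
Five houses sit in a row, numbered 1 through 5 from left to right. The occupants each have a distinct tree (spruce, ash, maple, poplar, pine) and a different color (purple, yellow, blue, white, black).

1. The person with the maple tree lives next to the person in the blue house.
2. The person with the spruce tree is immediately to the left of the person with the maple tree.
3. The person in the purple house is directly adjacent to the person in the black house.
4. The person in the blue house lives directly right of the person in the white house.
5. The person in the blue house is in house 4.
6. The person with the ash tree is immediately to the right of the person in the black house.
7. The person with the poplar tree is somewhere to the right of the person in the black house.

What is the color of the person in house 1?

Clue 5 places the person in the blue house in house 4.
Clue 4 places the person in the white house in house 3.
That leaves pine as the tree for house 1.
House 5 color: only yellow fits.
The person with the ash tree is narrowed to house 2 or 3; consider each.
Placing it in house 3 leads to a contradiction, so it's in house 2.
Clue 6 places the person in the black house in house 1.
The only color still possible for house 2 is purple.
Clue 2 places the person with the maple tree in house 5.
That leaves poplar as the tree for house 3.
The only tree still possible for house 4 is spruce.
So: house 1 = pine/black, house 2 = ash/purple, house 3 = poplar/white, house 4 = spruce/blue, house 5 = maple/yellow.

black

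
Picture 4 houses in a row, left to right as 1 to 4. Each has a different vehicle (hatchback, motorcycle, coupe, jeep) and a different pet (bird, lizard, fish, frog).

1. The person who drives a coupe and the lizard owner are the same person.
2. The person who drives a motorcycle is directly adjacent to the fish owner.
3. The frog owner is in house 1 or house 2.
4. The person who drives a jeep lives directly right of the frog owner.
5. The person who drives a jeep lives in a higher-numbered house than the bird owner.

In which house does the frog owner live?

The person who drives a jeep is narrowed to house 2 or 3; consider each.
Placing it in house 2 leads to a contradiction, so it's in house 3.
Clue 4 places the frog owner in house 2.
House 1's pet must be bird (nothing else left).
So house 3 gets fish for pet.
That leaves lizard as the pet for house 4.
Clue 1: the person who drives a coupe is in house 4.
House 1 vehicle: only hatchback fits.
So house 2 gets motorcycle for vehicle.
So: house 1 = hatchback/bird, house 2 = motorcycle/frog, house 3 = jeep/fish, house 4 = coupe/lizard.

2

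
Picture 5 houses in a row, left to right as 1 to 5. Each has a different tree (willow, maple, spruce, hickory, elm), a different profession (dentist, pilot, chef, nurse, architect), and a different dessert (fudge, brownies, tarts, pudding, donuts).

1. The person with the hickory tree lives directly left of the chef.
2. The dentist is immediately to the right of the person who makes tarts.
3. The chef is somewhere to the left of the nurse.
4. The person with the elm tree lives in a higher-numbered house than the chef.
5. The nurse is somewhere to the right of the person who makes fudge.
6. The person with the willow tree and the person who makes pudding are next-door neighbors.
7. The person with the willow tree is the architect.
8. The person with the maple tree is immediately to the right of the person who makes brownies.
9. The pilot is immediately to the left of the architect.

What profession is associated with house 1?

pilot

So house 1 gets pilot for profession.
By clue 9, the architect is in house 2.
By clue 7, the person with the willow tree is in house 2.
The only tree still possible for house 1 is spruce.
So house 3 gets hickory for tree.
Clue 1: the chef is in house 4.
The nurse is in house 5 (clue 3).
The person with the elm tree is in house 5 (clue 4).
House 4 tree: only maple fits.
So house 3 gets dentist for profession.
The only dessert still possible for house 5 is donuts.
Clue 2: the person who makes tarts is in house 2.
By clue 8, the person who makes brownies is in house 3.
The only dessert still possible for house 1 is pudding.
So house 4 gets fudge for dessert.
So: house 1 = spruce/pilot/pudding, house 2 = willow/architect/tarts, house 3 = hickory/dentist/brownies, house 4 = maple/chef/fudge, house 5 = elm/nurse/donuts.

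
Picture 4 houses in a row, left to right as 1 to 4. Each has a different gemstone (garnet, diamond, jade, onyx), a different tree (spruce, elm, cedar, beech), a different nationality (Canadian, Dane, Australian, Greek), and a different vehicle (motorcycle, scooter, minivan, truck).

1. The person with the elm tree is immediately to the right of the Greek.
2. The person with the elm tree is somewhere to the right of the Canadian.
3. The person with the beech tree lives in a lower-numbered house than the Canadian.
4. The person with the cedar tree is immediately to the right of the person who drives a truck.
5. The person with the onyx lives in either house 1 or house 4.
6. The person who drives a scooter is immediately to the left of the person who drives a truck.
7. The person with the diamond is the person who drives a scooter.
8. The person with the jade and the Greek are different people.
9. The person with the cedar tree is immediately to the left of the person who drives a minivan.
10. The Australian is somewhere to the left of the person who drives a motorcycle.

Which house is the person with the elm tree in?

House 4's nationality must be Dane (nothing else left).
The only vehicle still possible for house 1 is scooter.
From clue 4, the person with the cedar tree must be in house 3.
By clue 4, the person who drives a truck is in house 2.
The person with the diamond is in house 1 (clue 7).
The person who drives a minivan is in house 4 (clue 9).
So house 4 gets onyx for gemstone.
House 3's vehicle must be motorcycle (nothing else left).
Clue 1 places the Greek in house 3.
By clue 8, the person with the jade is in house 2.
The only gemstone still possible for house 3 is garnet.
House 4 tree: only elm fits.
So house 1 gets Australian for nationality.
House 2's nationality must be Canadian (nothing else left).
The person with the beech tree is in house 1 (clue 3).
So house 2 gets spruce for tree.
So: house 1 = diamond/beech/Australian/scooter, house 2 = jade/spruce/Canadian/truck, house 3 = garnet/cedar/Greek/motorcycle, house 4 = onyx/elm/Dane/minivan.

4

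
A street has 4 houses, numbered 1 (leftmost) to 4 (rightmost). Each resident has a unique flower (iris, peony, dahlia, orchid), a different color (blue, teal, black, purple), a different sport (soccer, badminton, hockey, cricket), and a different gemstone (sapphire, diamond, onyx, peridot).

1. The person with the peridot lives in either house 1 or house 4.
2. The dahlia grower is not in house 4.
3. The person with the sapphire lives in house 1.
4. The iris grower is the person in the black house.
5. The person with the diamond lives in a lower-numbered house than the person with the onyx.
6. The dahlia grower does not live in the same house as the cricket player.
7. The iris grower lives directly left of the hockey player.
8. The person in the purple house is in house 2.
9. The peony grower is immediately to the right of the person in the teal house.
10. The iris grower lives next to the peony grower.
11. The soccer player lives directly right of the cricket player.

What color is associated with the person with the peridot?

blue

The person with the sapphire is in house 1 (clue 3).
By clue 8, the person in the purple house is in house 2.
That leaves peridot as the gemstone for house 4.
Clue 5 places the person with the diamond in house 2.
Clue 5 places the person with the onyx in house 3.
House 4 color: only blue fits.
The iris grower is narrowed to house 1 or 3; consider each.
Placing it in house 1 leads to a contradiction, so it's in house 3.
From clue 4, the person in the black house must be in house 3.
The hockey player is in house 4 (clue 7).
The only color still possible for house 1 is teal.
Clue 9 places the peony grower in house 2.
House 1 flower: only dahlia fits.
House 4 flower: only orchid fits.
Clue 6 places the cricket player in house 2.
Clue 11 places the soccer player in house 3.
The only sport still possible for house 1 is badminton.
So: house 1 = dahlia/teal/badminton/sapphire, house 2 = peony/purple/cricket/diamond, house 3 = iris/black/soccer/onyx, house 4 = orchid/blue/hockey/peridot.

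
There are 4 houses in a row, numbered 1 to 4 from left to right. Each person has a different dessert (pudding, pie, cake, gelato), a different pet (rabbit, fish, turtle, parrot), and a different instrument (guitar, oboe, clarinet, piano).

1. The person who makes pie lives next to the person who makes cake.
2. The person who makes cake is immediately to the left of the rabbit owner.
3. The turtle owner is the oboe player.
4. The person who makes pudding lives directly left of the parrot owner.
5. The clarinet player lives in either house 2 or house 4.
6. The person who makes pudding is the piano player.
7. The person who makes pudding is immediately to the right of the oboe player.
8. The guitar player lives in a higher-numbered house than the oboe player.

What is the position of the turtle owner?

House 1 instrument: only oboe fits.
The turtle owner is in house 1 (clue 3).
Clue 7: the person who makes pudding is in house 2.
The person who makes pie is in house 4 (clue 1).
By clue 1, the person who makes cake is in house 3.
From clue 2, the rabbit owner must be in house 4.
From clue 4, the parrot owner must be in house 3.
Clue 6 places the piano player in house 2.
House 1 dessert: only gelato fits.
House 2's pet must be fish (nothing else left).
That leaves guitar as the instrument for house 3.
House 4 instrument: only clarinet fits.
So: house 1 = gelato/turtle/oboe, house 2 = pudding/fish/piano, house 3 = cake/parrot/guitar, house 4 = pie/rabbit/clarinet.

1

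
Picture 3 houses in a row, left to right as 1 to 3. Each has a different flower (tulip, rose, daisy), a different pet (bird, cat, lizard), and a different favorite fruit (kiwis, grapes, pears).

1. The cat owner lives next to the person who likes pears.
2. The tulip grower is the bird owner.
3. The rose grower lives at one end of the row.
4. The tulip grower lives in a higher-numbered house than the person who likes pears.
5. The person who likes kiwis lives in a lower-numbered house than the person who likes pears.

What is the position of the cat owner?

From clue 5, the person who likes kiwis must be in house 1.
From clue 5, the person who likes pears must be in house 2.
House 3's favorite fruit must be grapes (nothing else left).
Clue 4: the tulip grower is in house 3.
So house 1 gets rose for flower.
House 2's flower must be daisy (nothing else left).
From clue 2, the bird owner must be in house 3.
The only pet still possible for house 1 is cat.
The only pet still possible for house 2 is lizard.
So: house 1 = rose/cat/kiwis, house 2 = daisy/lizard/pears, house 3 = tulip/bird/grapes.

1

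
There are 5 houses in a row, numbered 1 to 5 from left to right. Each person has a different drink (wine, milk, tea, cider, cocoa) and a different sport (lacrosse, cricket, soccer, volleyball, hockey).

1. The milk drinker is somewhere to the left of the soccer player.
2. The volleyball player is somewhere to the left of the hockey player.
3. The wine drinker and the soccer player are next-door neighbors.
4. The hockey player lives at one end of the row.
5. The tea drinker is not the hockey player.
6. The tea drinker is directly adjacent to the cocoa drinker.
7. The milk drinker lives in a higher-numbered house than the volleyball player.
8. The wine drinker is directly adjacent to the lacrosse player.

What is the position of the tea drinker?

4

The hockey player is in house 5 (clue 4).
The milk drinker is narrowed to house 2 or 3; consider each.
Placing it in house 3 leads to a contradiction, so it's in house 2.
Clue 7 places the volleyball player in house 1.
That leaves cider as the drink for house 1.
The tea drinker is narrowed to house 3 or 4; consider each.
Placing it in house 3 leads to a contradiction, so it's in house 4.
Clue 3 places the soccer player in house 4.
That leaves cricket as the sport for house 3.
By clue 8, the wine drinker is in house 3.
House 5 drink: only cocoa fits.
So house 2 gets lacrosse for sport.
So: house 1 = cider/volleyball, house 2 = milk/lacrosse, house 3 = wine/cricket, house 4 = tea/soccer, house 5 = cocoa/hockey.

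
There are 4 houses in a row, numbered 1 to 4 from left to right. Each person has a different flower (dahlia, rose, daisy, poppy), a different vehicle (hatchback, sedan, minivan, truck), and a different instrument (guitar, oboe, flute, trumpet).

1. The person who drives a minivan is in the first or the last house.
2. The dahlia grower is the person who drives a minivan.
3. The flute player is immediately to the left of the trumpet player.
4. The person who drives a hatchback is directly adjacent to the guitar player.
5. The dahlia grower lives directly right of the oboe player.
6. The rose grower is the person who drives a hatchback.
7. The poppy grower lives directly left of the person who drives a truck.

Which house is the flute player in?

1

Clue 5: the dahlia grower is in house 4.
Clue 5: the oboe player is in house 3.
Clue 2 places the person who drives a minivan in house 4.
Clue 3 places the flute player in house 1.
From clue 3, the trumpet player must be in house 2.
House 4 instrument: only guitar fits.
Clue 4 places the person who drives a hatchback in house 3.
By clue 6, the rose grower is in house 3.
House 1 vehicle: only sedan fits.
So house 2 gets truck for vehicle.
From clue 7, the poppy grower must be in house 1.
House 2's flower must be daisy (nothing else left).
So: house 1 = poppy/sedan/flute, house 2 = daisy/truck/trumpet, house 3 = rose/hatchback/oboe, house 4 = dahlia/minivan/guitar.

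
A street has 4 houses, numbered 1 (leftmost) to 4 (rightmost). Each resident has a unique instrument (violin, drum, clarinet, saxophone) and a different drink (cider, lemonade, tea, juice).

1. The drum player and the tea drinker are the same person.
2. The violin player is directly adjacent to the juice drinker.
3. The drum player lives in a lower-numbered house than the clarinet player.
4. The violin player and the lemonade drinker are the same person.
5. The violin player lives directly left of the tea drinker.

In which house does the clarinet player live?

4

The only drink still possible for house 4 is cider.
The clarinet player is narrowed to house 3 or 4; consider each.
Placing it in house 3 leads to a contradiction, so it's in house 4.
The drum player is narrowed to house 2 or 3; consider each.
Placing it in house 2 leads to a contradiction, so it's in house 3.
By clue 1, the tea drinker is in house 3.
By clue 5, the violin player is in house 2.
House 1 instrument: only saxophone fits.
The juice drinker is in house 1 (clue 2).
The lemonade drinker is in house 2 (clue 4).
So: house 1 = saxophone/juice, house 2 = violin/lemonade, house 3 = drum/tea, house 4 = clarinet/cider.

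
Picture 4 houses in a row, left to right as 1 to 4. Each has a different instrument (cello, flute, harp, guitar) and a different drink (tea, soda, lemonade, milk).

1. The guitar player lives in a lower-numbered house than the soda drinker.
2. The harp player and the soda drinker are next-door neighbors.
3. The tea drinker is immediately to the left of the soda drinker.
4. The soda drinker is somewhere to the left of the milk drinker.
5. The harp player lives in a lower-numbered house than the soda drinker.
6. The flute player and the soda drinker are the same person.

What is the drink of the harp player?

tea

So house 4 gets cello for instrument.
House 3 instrument: only flute fits.
By clue 6, the soda drinker is in house 3.
House 4's drink must be milk (nothing else left).
By clue 2, the harp player is in house 2.
From clue 3, the tea drinker must be in house 2.
House 1 instrument: only guitar fits.
House 1 drink: only lemonade fits.
So: house 1 = guitar/lemonade, house 2 = harp/tea, house 3 = flute/soda, house 4 = cello/milk.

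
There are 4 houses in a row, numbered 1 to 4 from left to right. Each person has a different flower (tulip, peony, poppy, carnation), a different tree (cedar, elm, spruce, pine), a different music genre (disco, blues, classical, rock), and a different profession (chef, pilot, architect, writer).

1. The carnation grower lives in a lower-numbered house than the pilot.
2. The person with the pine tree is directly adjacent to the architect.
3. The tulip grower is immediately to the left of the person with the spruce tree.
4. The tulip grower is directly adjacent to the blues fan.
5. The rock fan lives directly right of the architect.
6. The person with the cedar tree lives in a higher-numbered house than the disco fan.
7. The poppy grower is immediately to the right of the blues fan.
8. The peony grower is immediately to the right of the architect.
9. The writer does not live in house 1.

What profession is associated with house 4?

The carnation grower is narrowed to house 1 or 2 or 3; consider each.
Placing it in house 1 and house 3 leads to a contradiction, so it's in house 2.
That leaves tulip as the flower for house 1.
Clue 3 places the person with the spruce tree in house 2.
From clue 4, the blues fan must be in house 2.
By clue 7, the poppy grower is in house 3.
House 4's flower must be peony (nothing else left).
That leaves chef as the profession for house 1.
Clue 8 places the architect in house 3.
House 2 profession: only writer fits.
House 4 profession: only pilot fits.
Clue 2: the person with the pine tree is in house 4.
Clue 5 places the rock fan in house 4.
House 1 tree: only elm fits.
The only tree still possible for house 3 is cedar.
The disco fan is in house 1 (clue 6).
House 3 music genre: only classical fits.
So: house 1 = tulip/elm/disco/chef, house 2 = carnation/spruce/blues/writer, house 3 = poppy/cedar/classical/architect, house 4 = peony/pine/rock/pilot.

pilot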